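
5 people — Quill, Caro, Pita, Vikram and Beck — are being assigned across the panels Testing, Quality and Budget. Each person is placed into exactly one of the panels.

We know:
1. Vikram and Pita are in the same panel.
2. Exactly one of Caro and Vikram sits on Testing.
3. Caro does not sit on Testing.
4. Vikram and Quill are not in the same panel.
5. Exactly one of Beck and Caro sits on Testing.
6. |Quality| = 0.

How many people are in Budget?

From (3): Caro ∉ Testing.
(2) (exactly one): Vikram ∈ Testing.
(4): Quill ∉ Testing.
(5) (exactly one): Beck ∈ Testing.
(6): Quality already has 0, so the rest are out.
Only one panel left: Quill ∈ Budget.
Only one panel left: Caro ∈ Budget.
(1): Pita matches Vikram: Pita ∈ Testing.

2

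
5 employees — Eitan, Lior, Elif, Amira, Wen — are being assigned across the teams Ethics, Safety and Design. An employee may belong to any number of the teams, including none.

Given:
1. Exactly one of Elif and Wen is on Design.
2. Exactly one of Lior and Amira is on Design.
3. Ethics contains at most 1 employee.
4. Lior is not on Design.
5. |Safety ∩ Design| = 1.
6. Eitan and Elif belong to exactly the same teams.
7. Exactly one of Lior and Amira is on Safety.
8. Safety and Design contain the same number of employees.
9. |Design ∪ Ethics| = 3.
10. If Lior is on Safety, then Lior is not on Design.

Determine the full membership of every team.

Ethics = {Lior}; Safety = {Lior, Wen}; Design = {Amira, Wen}

From (4): Lior ∉ Design.
(2) (exactly one): Amira ∈ Design.
Suppose Eitan ∈ Ethics: no assignment then satisfies all the clues, so Eitan ∉ Ethics.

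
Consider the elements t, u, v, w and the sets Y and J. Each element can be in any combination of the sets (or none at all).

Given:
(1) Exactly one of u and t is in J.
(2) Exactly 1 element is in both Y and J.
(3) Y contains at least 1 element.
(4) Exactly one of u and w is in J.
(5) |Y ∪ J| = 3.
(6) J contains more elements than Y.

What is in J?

J = {t, v, w}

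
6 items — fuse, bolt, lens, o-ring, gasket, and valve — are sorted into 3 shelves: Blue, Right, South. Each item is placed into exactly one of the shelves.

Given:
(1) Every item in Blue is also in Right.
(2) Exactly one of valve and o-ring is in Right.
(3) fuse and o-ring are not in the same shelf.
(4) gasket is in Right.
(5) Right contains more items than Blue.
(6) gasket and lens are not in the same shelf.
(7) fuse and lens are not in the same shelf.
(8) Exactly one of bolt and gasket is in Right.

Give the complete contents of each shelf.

Blue = {}; Right = {fuse, gasket, valve}; South = {bolt, lens, o-ring}

From (4): gasket ∈ Right.
(6): lens ∉ Right.
(8) (exactly one): bolt ∉ Right.
(1) contrapositive: bolt ∉ Blue.
(1) contrapositive: lens ∉ Blue.
Only one shelf left: bolt ∈ South.
Only one shelf left: lens ∈ South.
(7): fuse ∉ South.
Suppose fuse ∈ Blue: no assignment then satisfies all the clues, so fuse ∉ Blue.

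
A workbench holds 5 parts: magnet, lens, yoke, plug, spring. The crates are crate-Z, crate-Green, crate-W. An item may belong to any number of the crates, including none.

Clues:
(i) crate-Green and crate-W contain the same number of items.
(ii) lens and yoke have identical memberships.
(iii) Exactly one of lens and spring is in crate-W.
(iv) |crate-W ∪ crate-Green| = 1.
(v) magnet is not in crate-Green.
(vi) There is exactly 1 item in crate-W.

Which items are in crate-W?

crate-W = {spring}

From (v): magnet ∉ crate-Green.
Suppose magnet ∈ crate-W: no assignment then satisfies all the clues, so magnet ∉ crate-W.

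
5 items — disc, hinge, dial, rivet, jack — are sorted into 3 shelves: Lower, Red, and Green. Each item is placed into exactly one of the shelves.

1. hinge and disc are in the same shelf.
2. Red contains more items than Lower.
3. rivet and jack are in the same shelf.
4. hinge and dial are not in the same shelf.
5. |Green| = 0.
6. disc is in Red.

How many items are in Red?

4

From (6): disc ∈ Red.
(1): hinge matches disc: hinge ∉ Lower.
(1): hinge matches disc: hinge ∈ Red.
(4): dial ∉ Red.
(5): Green already has 0, so the rest are out.
Only one shelf left: dial ∈ Lower.
Suppose rivet ∈ Lower: no assignment then satisfies all the clues, so rivet ∉ Lower.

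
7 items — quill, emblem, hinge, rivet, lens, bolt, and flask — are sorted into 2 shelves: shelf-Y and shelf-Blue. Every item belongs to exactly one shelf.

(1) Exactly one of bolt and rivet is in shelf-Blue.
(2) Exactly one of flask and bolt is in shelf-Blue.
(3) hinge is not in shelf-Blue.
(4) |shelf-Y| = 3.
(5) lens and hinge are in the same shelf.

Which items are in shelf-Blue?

From (3): hinge ∉ shelf-Blue.
(5): lens matches hinge: lens ∉ shelf-Blue.
Only one shelf left: hinge ∈ shelf-Y.
Only one shelf left: lens ∈ shelf-Y.
Suppose quill ∉ shelf-Blue: no assignment then satisfies all the clues, so quill ∈ shelf-Blue.

shelf-Blue = {emblem, flask, quill, rivet}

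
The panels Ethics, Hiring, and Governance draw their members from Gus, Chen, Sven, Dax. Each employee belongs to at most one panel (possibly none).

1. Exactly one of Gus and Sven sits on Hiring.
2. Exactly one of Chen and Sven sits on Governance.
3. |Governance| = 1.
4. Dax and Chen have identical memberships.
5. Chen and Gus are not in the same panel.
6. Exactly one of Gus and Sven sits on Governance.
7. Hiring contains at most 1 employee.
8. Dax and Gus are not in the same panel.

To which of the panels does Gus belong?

Gus: Hiring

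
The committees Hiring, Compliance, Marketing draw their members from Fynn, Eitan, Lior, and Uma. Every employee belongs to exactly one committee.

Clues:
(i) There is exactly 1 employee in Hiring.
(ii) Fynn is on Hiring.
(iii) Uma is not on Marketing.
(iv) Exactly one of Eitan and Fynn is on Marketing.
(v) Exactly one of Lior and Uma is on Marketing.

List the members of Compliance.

From (ii): Fynn ∈ Hiring.
From (iii): Uma ∉ Marketing.
(i): Hiring already has 1, so the rest are out.
(iv) (exactly one): Eitan ∈ Marketing.
(v) (exactly one): Lior ∈ Marketing.
Only one committee left: Uma ∈ Compliance.

Compliance = {Uma}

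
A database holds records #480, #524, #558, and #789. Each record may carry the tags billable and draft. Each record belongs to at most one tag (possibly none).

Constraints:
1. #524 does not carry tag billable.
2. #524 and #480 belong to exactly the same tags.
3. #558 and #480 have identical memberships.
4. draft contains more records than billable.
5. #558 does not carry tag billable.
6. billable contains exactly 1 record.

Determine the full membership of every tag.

From (1): #524 ∉ billable.
From (5): #558 ∉ billable.
(2): #480 matches #524: #480 ∉ billable.
(6): only 1 candidates remain for billable, so all are in.
Suppose #480 ∉ draft: no assignment then satisfies all the clues, so #480 ∈ draft.

billable = {#789}; draft = {#480, #524, #558}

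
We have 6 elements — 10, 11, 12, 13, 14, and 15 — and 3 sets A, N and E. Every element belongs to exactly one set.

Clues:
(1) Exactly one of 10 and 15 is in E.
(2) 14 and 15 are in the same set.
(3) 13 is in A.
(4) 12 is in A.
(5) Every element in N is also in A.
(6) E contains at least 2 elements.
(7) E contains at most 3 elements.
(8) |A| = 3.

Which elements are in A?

A = {10, 12, 13}

From (3): 13 ∈ A.
From (4): 12 ∈ A.
Suppose 10 ∉ A: no assignment then satisfies all the clues, so 10 ∈ A.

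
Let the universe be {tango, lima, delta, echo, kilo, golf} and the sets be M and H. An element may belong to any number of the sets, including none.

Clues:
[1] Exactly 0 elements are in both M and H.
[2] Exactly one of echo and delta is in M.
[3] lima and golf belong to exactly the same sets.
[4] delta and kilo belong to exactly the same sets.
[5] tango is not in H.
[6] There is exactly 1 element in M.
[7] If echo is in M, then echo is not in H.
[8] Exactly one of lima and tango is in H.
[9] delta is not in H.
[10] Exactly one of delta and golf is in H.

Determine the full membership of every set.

M = {echo}; H = {golf, lima}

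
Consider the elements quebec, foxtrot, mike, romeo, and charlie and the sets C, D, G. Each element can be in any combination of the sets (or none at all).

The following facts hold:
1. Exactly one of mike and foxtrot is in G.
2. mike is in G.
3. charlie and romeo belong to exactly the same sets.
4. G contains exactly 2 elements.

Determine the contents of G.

G = {mike, quebec}

From (2): mike ∈ G.
(1) (exactly one): foxtrot ∉ G.
Suppose quebec ∉ G: no assignment then satisfies all the clues, so quebec ∈ G.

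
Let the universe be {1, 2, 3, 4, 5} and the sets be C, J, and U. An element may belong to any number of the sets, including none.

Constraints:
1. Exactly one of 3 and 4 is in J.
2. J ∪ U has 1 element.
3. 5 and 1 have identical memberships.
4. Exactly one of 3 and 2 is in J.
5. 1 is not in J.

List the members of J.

J = {3}

From (5): 1 ∉ J.
(3): 5 matches 1: 5 ∉ J.
Suppose 2 ∈ J: no assignment then satisfies all the clues, so 2 ∉ J.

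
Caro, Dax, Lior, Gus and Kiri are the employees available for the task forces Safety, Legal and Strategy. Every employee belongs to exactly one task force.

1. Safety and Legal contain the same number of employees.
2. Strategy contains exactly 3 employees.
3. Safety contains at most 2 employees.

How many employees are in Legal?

1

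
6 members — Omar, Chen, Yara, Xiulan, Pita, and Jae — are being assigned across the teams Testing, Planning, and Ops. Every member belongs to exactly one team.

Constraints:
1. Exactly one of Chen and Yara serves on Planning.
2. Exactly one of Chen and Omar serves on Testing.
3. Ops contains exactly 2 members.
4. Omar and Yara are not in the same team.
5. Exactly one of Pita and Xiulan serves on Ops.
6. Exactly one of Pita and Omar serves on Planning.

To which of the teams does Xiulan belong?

Xiulan: Ops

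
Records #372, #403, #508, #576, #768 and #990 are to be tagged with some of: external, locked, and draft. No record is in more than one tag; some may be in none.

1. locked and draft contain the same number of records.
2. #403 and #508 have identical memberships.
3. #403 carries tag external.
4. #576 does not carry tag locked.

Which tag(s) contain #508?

From (3): #403 ∈ external.
From (4): #576 ∉ locked.
(2): #508 matches #403: #508 ∈ external.

#508: external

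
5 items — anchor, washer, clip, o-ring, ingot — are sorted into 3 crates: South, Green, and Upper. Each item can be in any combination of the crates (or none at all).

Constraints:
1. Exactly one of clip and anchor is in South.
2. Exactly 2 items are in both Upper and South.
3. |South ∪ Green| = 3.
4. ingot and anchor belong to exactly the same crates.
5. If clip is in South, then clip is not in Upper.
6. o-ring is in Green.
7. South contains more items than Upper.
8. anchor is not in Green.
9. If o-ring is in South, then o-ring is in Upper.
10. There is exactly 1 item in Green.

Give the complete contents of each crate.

South = {clip, o-ring, washer}; Green = {o-ring}; Upper = {o-ring, washer}

From (6): o-ring ∈ Green.
From (8): anchor ∉ Green.
(4): ingot matches anchor: ingot ∉ Green.
(10): Green already has 1, so the rest are out.
Suppose anchor ∈ South: no assignment then satisfies all the clues, so anchor ∉ South.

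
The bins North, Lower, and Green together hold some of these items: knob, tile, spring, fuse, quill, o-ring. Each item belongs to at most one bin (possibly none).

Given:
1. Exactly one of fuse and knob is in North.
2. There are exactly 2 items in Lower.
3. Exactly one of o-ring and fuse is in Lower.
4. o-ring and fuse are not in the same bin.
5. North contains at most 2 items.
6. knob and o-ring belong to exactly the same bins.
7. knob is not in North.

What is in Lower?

Lower = {knob, o-ring}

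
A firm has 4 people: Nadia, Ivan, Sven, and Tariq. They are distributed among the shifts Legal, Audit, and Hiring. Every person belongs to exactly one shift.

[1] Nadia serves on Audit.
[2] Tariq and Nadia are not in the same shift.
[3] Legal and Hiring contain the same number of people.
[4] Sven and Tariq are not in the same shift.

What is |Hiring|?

1

From (1): Nadia ∈ Audit.
(2): Tariq ∉ Audit.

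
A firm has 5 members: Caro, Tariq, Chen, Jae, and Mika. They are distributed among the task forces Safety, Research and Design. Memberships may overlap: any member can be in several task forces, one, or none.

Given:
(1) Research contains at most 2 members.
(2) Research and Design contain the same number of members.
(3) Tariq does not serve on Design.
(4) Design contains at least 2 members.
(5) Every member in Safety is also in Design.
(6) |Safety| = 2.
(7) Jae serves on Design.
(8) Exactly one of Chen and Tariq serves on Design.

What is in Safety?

Safety = {Chen, Jae}

From (3): Tariq ∉ Design.
From (7): Jae ∈ Design.
(5) contrapositive: Tariq ∉ Safety.
(8) (exactly one): Chen ∈ Design.
Suppose Caro ∈ Safety: no assignment then satisfies all the clues, so Caro ∉ Safety.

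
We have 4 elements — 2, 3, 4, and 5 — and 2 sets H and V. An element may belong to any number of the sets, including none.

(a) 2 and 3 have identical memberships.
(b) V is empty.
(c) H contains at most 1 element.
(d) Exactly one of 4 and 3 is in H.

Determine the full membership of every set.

H = {4}; V = {}

(b): V already has 0, so the rest are out.
Suppose 2 ∈ H: no assignment then satisfies all the clues, so 2 ∉ H.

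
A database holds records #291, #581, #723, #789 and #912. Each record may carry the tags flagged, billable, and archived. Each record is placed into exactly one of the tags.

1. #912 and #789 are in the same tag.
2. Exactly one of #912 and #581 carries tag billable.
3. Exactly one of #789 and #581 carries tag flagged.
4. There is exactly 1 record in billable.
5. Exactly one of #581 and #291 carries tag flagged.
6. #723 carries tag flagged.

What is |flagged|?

4

From (6): #723 ∈ flagged.
Suppose #291 ∉ flagged: no assignment then satisfies all the clues, so #291 ∈ flagged.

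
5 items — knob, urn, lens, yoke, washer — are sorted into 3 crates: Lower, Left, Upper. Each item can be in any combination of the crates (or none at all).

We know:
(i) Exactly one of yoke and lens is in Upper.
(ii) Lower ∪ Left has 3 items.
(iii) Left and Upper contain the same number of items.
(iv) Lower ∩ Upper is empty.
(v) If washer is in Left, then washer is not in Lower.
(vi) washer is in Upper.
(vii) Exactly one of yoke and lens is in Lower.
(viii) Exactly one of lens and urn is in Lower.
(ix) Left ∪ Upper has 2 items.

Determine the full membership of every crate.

Lower = {lens}; Left = {washer, yoke}; Upper = {washer, yoke}

From (vi): washer ∈ Upper.
(iv) (disjoint): washer ∉ Lower.
Suppose knob ∈ Lower: no assignment then satisfies all the clues, so knob ∉ Lower.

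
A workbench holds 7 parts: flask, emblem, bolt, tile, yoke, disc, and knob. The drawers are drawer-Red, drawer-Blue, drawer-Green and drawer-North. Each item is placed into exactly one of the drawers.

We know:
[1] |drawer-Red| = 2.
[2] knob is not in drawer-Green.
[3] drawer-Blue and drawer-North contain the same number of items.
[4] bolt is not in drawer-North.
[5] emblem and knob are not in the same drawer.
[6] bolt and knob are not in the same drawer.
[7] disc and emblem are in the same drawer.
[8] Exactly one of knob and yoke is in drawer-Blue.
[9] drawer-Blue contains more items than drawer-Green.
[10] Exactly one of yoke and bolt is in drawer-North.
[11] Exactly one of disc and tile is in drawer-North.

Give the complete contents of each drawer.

drawer-Red = {disc, emblem}; drawer-Blue = {flask, knob}; drawer-Green = {bolt}; drawer-North = {tile, yoke}

From (2): knob ∉ drawer-Green.
From (4): bolt ∉ drawer-North.
(10) (exactly one): yoke ∈ drawer-North.
(8) (exactly one): knob ∈ drawer-Blue.
(5): emblem ∉ drawer-Blue.
(6): bolt ∉ drawer-Blue.
(7): disc matches emblem: disc ∉ drawer-Blue.
Suppose flask ∈ drawer-Red: no assignment then satisfies all the clues, so flask ∉ drawer-Red.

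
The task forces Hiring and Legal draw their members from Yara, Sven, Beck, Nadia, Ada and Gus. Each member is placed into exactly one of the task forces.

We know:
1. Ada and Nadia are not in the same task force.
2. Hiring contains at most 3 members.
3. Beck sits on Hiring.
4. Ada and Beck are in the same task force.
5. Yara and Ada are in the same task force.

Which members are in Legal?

From (3): Beck ∈ Hiring.
(4): Ada matches Beck: Ada ∈ Hiring.
(5): Yara matches Ada: Yara ∈ Hiring.
(1): Nadia ∉ Hiring.
(2): Hiring already has 3, so the rest are out.
Only one task force left: Sven ∈ Legal.
Only one task force left: Nadia ∈ Legal.
Only one task force left: Gus ∈ Legal.

Legal = {Gus, Nadia, Sven}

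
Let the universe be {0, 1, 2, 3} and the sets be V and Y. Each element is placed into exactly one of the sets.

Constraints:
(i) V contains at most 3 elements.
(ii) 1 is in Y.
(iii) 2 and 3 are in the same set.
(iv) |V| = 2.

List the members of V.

V = {2, 3}

From (ii): 1 ∈ Y.
Suppose 0 ∈ V: no assignment then satisfies all the clues, so 0 ∉ V.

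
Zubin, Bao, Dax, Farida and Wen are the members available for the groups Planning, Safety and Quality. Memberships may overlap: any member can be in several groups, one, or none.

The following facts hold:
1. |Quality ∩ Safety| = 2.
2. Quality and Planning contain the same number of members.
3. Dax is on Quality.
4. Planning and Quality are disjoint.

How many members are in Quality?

2

From (3): Dax ∈ Quality.
(4) (disjoint): Dax ∉ Planning.
Suppose Dax ∉ Safety: no assignment then satisfies all the clues, so Dax ∈ Safety.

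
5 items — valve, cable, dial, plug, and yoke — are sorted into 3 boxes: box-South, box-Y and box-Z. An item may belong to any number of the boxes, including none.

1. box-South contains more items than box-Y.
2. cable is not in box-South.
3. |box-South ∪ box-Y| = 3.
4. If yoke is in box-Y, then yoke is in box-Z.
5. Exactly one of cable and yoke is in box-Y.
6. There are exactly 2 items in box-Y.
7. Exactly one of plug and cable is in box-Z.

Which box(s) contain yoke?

yoke: box-South, box-Y, box-Z

From (2): cable ∉ box-South.
Suppose yoke ∉ box-South: no assignment then satisfies all the clues, so yoke ∈ box-South.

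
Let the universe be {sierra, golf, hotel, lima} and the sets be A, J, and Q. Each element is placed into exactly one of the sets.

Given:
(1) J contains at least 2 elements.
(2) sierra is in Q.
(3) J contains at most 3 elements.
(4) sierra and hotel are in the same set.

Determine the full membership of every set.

From (2): sierra ∈ Q.
(4): hotel matches sierra: hotel ∉ A.
(4): hotel matches sierra: hotel ∉ J.
(4): hotel matches sierra: hotel ∈ Q.
(1): only 2 candidates remain for J, so all are in.

A = {}; J = {golf, lima}; Q = {hotel, sierra}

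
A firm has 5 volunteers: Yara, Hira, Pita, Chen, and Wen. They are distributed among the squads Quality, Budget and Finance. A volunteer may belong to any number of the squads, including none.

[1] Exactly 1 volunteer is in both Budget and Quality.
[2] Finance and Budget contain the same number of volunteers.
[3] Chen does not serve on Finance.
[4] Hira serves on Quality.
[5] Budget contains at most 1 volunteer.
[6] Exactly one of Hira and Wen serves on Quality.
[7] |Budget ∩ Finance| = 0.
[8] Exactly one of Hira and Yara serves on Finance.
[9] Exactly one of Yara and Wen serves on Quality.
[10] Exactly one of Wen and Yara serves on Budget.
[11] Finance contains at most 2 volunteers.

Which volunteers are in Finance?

From (3): Chen ∉ Finance.
From (4): Hira ∈ Quality.
(6) (exactly one): Wen ∉ Quality.
(9) (exactly one): Yara ∈ Quality.
Suppose Yara ∈ Finance: no assignment then satisfies all the clues, so Yara ∉ Finance.

Finance = {Hira}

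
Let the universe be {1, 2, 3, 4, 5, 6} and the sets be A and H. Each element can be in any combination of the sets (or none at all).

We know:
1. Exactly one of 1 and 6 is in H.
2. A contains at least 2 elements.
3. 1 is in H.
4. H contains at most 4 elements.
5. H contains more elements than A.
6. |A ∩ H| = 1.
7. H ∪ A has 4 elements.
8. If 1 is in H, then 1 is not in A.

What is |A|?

2

From (3): 1 ∈ H.
(1) (exactly one): 6 ∉ H.
(8): 1 ∉ A.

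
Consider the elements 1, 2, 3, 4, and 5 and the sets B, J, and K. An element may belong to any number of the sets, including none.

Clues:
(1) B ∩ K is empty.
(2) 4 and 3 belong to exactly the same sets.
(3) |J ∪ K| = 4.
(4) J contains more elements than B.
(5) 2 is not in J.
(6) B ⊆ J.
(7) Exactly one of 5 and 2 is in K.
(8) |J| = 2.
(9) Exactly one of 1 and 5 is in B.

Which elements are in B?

B = {1}

From (5): 2 ∉ J.
(6) contrapositive: 2 ∉ B.
Suppose 1 ∉ B: no assignment then satisfies all the clues, so 1 ∈ B.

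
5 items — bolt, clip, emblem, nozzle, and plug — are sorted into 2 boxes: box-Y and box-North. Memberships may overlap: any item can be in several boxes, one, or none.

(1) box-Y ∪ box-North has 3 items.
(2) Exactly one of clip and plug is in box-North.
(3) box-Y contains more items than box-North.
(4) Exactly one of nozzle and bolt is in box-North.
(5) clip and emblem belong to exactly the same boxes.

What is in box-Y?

box-Y = {bolt, nozzle, plug}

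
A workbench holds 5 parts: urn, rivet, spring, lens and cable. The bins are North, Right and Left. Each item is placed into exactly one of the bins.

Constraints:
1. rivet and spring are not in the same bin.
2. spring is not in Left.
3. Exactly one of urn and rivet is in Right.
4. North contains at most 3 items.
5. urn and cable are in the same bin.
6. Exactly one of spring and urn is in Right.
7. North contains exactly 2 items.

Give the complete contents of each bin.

North = {lens, spring}; Right = {cable, urn}; Left = {rivet}

From (2): spring ∉ Left.
Suppose urn ∈ North: no assignment then satisfies all the clues, so urn ∉ North.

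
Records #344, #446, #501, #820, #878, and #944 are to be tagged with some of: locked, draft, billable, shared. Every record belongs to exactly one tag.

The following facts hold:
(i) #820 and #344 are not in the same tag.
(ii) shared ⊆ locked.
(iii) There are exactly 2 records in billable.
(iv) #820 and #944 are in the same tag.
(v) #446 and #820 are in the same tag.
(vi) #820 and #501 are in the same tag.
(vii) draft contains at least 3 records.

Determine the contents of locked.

locked = {}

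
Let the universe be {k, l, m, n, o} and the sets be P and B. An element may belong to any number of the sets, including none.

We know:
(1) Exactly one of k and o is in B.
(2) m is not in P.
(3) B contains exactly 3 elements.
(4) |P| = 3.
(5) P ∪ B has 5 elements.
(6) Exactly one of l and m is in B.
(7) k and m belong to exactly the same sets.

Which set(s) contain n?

n: B, P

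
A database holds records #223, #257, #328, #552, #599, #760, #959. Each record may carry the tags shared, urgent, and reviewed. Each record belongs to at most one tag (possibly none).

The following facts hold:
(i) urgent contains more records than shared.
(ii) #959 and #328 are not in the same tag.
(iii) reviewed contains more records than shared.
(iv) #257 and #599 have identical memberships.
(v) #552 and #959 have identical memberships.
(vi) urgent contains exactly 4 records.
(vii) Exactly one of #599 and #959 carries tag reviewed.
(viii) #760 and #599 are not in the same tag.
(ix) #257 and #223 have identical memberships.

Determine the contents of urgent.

urgent = {#223, #257, #328, #599}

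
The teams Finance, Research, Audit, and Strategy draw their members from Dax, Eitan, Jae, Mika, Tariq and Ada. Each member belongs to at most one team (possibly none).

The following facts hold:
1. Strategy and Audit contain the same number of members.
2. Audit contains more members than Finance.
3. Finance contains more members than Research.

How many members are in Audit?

2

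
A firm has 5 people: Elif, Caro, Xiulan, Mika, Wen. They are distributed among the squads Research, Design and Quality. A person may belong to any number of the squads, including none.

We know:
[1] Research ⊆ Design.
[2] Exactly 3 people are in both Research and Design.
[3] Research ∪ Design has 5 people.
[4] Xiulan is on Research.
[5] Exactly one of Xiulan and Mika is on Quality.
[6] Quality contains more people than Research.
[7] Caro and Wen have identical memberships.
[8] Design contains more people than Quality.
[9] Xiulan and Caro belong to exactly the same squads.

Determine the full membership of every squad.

From (4): Xiulan ∈ Research.
(1) with Xiulan ∈ Research: Xiulan ∈ Design.
(9): Caro matches Xiulan: Caro ∈ Research.
(9): Caro matches Xiulan: Caro ∈ Design.
(7): Wen matches Caro: Wen ∈ Research.
(7): Wen matches Caro: Wen ∈ Design.
Suppose Elif ∈ Research: no assignment then satisfies all the clues, so Elif ∉ Research.

Research = {Caro, Wen, Xiulan}; Design = {Caro, Elif, Mika, Wen, Xiulan}; Quality = {Caro, Elif, Wen, Xiulan}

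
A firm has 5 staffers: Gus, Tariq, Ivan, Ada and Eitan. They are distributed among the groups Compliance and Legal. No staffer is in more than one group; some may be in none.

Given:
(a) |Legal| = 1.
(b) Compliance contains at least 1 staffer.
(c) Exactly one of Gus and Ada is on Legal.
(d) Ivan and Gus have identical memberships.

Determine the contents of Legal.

Legal = {Ada}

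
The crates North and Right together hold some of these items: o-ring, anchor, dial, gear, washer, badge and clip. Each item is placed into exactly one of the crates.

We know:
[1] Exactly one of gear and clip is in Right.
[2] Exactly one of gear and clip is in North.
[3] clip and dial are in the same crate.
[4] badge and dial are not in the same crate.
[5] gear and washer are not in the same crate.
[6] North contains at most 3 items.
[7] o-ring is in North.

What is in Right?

Right = {anchor, clip, dial, washer}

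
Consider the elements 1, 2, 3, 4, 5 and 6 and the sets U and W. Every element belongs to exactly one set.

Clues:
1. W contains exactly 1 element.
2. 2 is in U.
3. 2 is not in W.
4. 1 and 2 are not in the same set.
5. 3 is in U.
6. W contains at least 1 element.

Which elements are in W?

W = {1}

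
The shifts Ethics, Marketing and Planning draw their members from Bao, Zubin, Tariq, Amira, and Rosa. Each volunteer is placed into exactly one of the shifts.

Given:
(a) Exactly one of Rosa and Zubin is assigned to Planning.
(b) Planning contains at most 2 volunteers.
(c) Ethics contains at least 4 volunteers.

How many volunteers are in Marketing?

0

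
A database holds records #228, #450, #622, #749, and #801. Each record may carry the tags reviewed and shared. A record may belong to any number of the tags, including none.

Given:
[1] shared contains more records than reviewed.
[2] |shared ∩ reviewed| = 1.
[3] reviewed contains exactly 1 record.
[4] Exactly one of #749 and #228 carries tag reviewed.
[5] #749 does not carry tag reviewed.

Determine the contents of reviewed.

From (5): #749 ∉ reviewed.
(4) (exactly one): #228 ∈ reviewed.
(3): reviewed already has 1, so the rest are out.

reviewed = {#228}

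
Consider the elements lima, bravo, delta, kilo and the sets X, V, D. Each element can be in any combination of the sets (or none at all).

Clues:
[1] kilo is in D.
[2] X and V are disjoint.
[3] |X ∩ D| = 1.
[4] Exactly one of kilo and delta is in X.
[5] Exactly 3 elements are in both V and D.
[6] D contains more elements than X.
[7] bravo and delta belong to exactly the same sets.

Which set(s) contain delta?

delta: D, V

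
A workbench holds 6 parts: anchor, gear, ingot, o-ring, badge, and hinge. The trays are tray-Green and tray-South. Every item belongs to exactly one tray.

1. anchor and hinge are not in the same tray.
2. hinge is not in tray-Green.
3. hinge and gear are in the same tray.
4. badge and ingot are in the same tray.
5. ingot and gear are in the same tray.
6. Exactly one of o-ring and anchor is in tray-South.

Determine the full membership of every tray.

From (2): hinge ∉ tray-Green.
(3): gear matches hinge: gear ∉ tray-Green.
(5): ingot matches gear: ingot ∉ tray-Green.
Only one tray left: gear ∈ tray-South.
Only one tray left: ingot ∈ tray-South.
Only one tray left: hinge ∈ tray-South.
(1): anchor ∉ tray-South.
(4): badge matches ingot: badge ∉ tray-Green.
(4): badge matches ingot: badge ∈ tray-South.
(6) (exactly one): o-ring ∈ tray-South.
Only one tray left: anchor ∈ tray-Green.

tray-Green = {anchor}; tray-South = {badge, gear, hinge, ingot, o-ring}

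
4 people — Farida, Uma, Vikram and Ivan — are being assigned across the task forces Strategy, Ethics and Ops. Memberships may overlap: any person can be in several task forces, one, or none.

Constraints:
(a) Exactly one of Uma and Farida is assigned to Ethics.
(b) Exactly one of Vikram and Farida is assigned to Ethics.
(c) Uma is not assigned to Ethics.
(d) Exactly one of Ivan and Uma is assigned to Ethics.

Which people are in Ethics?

From (c): Uma ∉ Ethics.
(a) (exactly one): Farida ∈ Ethics.
(b) (exactly one): Vikram ∉ Ethics.
(d) (exactly one): Ivan ∈ Ethics.

Ethics = {Farida, Ivan}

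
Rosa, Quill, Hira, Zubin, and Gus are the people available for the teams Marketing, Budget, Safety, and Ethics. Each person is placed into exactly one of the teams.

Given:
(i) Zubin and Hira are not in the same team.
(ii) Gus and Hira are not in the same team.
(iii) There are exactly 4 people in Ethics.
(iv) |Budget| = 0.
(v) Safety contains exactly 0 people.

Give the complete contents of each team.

Marketing = {Hira}; Budget = {}; Safety = {}; Ethics = {Gus, Quill, Rosa, Zubin}

(iv): Budget already has 0, so the rest are out.
(v): Safety already has 0, so the rest are out.
Suppose Rosa ∈ Marketing: no assignment then satisfies all the clues, so Rosa ∉ Marketing.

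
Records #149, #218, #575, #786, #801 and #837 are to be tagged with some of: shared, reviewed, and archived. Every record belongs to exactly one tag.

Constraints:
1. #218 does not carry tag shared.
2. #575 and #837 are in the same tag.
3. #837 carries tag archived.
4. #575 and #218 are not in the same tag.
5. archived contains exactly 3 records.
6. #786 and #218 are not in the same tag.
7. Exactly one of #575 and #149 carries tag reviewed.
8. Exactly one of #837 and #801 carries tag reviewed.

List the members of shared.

From (1): #218 ∉ shared.
From (3): #837 ∈ archived.
(2): #575 matches #837: #575 ∉ shared.
(2): #575 matches #837: #575 ∉ reviewed.
(2): #575 matches #837: #575 ∈ archived.
(4): #218 ∉ archived.
(7) (exactly one): #149 ∈ reviewed.
(8) (exactly one): #801 ∈ reviewed.
Only one tag left: #218 ∈ reviewed.
(5): only 3 candidates remain for archived, so all are in.

shared = {}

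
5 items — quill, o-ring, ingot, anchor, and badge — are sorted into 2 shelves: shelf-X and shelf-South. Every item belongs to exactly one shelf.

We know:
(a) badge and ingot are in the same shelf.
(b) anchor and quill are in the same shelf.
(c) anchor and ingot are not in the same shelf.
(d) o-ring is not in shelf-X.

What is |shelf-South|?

3

From (d): o-ring ∉ shelf-X.
Only one shelf left: o-ring ∈ shelf-South.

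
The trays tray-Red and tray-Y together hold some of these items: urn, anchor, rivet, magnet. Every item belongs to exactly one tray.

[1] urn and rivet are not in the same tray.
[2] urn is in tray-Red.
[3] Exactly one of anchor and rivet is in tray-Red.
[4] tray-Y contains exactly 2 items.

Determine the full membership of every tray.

tray-Red = {anchor, urn}; tray-Y = {magnet, rivet}

From (2): urn ∈ tray-Red.
(1): rivet ∉ tray-Red.
(3) (exactly one): anchor ∈ tray-Red.
(4): only 2 candidates remain for tray-Y, so all are in.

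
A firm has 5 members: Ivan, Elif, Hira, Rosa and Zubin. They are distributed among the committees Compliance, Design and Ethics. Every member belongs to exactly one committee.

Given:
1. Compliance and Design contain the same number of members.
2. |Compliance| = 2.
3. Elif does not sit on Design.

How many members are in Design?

2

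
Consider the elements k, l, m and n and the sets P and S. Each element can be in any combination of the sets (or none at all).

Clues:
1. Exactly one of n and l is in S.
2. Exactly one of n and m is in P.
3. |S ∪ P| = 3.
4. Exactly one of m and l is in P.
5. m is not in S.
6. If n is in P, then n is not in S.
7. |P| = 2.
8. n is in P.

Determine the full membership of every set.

From (5): m ∉ S.
From (8): n ∈ P.
(2) (exactly one): m ∉ P.
(4) (exactly one): l ∈ P.
(6): n ∉ S.
(7): P already has 2, so the rest are out.
(1) (exactly one): l ∈ S.
Suppose k ∉ S: no assignment then satisfies all the clues, so k ∈ S.

P = {l, n}; S = {k, l}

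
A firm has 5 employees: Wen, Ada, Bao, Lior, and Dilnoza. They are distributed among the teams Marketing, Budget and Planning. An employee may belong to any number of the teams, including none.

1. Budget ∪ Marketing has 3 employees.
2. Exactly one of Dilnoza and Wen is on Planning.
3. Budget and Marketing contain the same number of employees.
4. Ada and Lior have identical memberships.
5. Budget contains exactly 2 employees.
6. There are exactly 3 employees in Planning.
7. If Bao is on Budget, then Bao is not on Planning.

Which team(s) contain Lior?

Lior: Planning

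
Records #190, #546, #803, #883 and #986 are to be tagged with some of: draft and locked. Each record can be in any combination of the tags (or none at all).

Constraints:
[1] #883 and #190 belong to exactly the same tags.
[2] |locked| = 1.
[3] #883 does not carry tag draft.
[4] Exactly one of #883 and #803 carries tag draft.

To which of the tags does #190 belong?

From (3): #883 ∉ draft.
(1): #190 matches #883: #190 ∉ draft.
(4) (exactly one): #803 ∈ draft.
Suppose #190 ∈ locked: no assignment then satisfies all the clues, so #190 ∉ locked.

#190: none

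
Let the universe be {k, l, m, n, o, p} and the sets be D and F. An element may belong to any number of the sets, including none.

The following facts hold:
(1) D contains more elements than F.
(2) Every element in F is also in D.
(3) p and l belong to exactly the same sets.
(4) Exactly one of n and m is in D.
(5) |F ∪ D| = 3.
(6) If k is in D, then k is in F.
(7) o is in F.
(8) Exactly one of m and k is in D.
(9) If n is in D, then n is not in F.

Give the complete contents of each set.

D = {k, n, o}; F = {k, o}

From (7): o ∈ F.
(2) with o ∈ F: o ∈ D.
Suppose k ∉ D: no assignment then satisfies all the clues, so k ∈ D.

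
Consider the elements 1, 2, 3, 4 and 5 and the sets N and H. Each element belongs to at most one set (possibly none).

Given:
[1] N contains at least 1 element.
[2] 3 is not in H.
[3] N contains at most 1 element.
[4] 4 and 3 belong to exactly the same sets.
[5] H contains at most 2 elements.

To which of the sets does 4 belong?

From (2): 3 ∉ H.
(4): 4 matches 3: 4 ∉ H.
Suppose 4 ∈ N: no assignment then satisfies all the clues, so 4 ∉ N.

4: none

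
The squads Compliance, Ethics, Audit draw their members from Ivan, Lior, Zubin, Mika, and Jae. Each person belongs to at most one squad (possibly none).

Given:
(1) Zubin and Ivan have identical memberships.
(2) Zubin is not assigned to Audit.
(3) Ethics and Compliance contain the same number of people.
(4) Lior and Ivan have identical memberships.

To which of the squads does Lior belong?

Lior: none

From (2): Zubin ∉ Audit.
(1): Ivan matches Zubin: Ivan ∉ Audit.
(4): Lior matches Ivan: Lior ∉ Audit.
Suppose Lior ∈ Compliance: no assignment then satisfies all the clues, so Lior ∉ Compliance.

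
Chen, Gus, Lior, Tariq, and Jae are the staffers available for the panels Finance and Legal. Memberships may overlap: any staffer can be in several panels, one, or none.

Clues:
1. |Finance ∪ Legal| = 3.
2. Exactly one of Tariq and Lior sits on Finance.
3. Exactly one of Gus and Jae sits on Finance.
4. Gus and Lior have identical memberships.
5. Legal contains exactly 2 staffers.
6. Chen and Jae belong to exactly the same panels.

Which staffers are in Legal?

Legal = {Chen, Jae}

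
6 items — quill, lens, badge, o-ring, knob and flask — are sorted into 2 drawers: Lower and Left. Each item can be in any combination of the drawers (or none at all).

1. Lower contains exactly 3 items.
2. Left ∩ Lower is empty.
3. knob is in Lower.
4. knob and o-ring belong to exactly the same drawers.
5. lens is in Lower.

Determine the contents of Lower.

From (3): knob ∈ Lower.
From (5): lens ∈ Lower.
(2) (disjoint): lens ∉ Left.
(2) (disjoint): knob ∉ Left.
(4): o-ring matches knob: o-ring ∈ Lower.
(4): o-ring matches knob: o-ring ∉ Left.
(1): Lower already has 3, so the rest are out.

Lower = {knob, lens, o-ring}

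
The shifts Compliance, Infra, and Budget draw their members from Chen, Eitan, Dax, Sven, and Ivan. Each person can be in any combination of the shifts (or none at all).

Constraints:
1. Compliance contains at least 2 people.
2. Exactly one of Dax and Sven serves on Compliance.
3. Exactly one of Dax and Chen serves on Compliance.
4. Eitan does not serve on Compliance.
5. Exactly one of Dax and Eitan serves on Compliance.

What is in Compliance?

Compliance = {Dax, Ivan}

From (4): Eitan ∉ Compliance.
(5) (exactly one): Dax ∈ Compliance.
(2) (exactly one): Sven ∉ Compliance.
(3) (exactly one): Chen ∉ Compliance.
(1): only 2 candidates remain for Compliance, so all are in.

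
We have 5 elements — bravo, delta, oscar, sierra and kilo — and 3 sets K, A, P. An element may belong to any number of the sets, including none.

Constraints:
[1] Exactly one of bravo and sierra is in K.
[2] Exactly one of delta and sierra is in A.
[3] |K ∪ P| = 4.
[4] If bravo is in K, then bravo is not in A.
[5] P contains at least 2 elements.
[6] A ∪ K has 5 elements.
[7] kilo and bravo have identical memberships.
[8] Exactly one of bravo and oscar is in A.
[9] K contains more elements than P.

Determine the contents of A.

A = {oscar, sierra}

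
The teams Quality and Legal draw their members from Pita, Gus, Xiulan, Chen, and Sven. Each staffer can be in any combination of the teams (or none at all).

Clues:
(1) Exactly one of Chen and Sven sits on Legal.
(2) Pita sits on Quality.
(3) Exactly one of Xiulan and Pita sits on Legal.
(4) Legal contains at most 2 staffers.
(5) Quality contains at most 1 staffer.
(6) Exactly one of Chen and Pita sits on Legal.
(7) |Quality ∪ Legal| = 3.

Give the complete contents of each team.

Quality = {Pita}; Legal = {Chen, Xiulan}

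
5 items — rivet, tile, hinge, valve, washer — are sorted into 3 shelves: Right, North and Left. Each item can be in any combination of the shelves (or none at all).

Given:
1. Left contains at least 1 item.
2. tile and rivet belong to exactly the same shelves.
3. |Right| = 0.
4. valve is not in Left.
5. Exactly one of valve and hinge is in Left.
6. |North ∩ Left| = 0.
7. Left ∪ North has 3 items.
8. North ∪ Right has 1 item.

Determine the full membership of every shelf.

Right = {}; North = {valve}; Left = {hinge, washer}

From (4): valve ∉ Left.
(3): Right already has 0, so the rest are out.
(5) (exactly one): hinge ∈ Left.
Suppose rivet ∈ North: no assignment then satisfies all the clues, so rivet ∉ North.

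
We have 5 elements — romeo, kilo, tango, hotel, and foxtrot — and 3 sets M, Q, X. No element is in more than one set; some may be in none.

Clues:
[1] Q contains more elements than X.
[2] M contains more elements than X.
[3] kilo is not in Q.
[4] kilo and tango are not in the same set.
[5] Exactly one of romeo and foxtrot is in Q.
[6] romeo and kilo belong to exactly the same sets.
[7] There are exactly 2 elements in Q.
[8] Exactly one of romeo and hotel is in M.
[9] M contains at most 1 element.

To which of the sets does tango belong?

From (3): kilo ∉ Q.
(6): romeo matches kilo: romeo ∉ Q.
(5) (exactly one): foxtrot ∈ Q.
Suppose tango ∈ M: no assignment then satisfies all the clues, so tango ∉ M.

tango: Q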